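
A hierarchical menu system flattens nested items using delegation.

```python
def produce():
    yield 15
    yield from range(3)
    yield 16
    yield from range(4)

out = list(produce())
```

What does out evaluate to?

Step 1: Trace yields in order:
  yield 15
  yield 0
  yield 1
  yield 2
  yield 16
  yield 0
  yield 1
  yield 2
  yield 3
Therefore out = [15, 0, 1, 2, 16, 0, 1, 2, 3].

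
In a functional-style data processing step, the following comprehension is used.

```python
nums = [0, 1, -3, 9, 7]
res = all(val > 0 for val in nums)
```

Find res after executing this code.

Step 1: Check val > 0 for each element in [0, 1, -3, 9, 7]:
  0 > 0: False
  1 > 0: True
  -3 > 0: False
  9 > 0: True
  7 > 0: True
Step 2: all() returns False.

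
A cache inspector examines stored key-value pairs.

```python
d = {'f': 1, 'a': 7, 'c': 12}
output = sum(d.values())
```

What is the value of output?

Step 1: d.values() = [1, 7, 12].
Step 2: sum = 20.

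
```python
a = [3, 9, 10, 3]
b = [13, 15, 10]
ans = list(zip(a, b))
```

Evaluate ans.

Step 1: zip stops at shortest (len(a)=4, len(b)=3):
  Index 0: (3, 13)
  Index 1: (9, 15)
  Index 2: (10, 10)
Step 2: Last element of a (3) has no pair, dropped.
Therefore ans = [(3, 13), (9, 15), (10, 10)].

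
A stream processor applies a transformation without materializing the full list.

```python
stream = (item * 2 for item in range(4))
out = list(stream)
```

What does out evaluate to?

Step 1: For each item in range(4), compute item*2:
  item=0: 0*2 = 0
  item=1: 1*2 = 2
  item=2: 2*2 = 4
  item=3: 3*2 = 6
Therefore out = [0, 2, 4, 6].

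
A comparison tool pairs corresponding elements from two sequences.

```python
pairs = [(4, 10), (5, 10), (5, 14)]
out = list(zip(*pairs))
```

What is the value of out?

Step 1: zip(*pairs) transposes: unzips [(4, 10), (5, 10), (5, 14)] into separate sequences.
Step 2: First elements: (4, 5, 5), second elements: (10, 10, 14).
Therefore out = [(4, 5, 5), (10, 10, 14)].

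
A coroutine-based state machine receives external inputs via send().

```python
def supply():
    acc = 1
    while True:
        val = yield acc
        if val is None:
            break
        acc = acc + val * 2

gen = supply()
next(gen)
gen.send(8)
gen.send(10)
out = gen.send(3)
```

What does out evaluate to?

Step 1: next() -> yield acc=1.
Step 2: send(8) -> val=8, acc = 1 + 8*2 = 17, yield 17.
Step 3: send(10) -> val=10, acc = 17 + 10*2 = 37, yield 37.
Step 4: send(3) -> val=3, acc = 37 + 3*2 = 43, yield 43.
Therefore out = 43.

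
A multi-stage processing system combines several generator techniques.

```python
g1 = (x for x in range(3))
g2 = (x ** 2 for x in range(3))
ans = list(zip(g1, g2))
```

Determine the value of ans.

Step 1: g1 produces [0, 1, 2].
Step 2: g2 produces [0, 1, 4].
Step 3: zip pairs them: [(0, 0), (1, 1), (2, 4)].
Therefore ans = [(0, 0), (1, 1), (2, 4)].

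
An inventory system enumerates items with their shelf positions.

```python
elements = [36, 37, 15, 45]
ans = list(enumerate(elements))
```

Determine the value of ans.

Step 1: enumerate pairs each element with its index:
  (0, 36)
  (1, 37)
  (2, 15)
  (3, 45)
Therefore ans = [(0, 36), (1, 37), (2, 15), (3, 45)].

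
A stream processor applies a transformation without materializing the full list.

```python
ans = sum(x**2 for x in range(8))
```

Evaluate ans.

Step 1: Compute x**2 for each x in range(8):
  x=0: 0**2 = 0
  x=1: 1**2 = 1
  x=2: 2**2 = 4
  x=3: 3**2 = 9
  x=4: 4**2 = 16
  x=5: 5**2 = 25
  x=6: 6**2 = 36
  x=7: 7**2 = 49
Step 2: sum = 0 + 1 + 4 + 9 + 16 + 25 + 36 + 49 = 140.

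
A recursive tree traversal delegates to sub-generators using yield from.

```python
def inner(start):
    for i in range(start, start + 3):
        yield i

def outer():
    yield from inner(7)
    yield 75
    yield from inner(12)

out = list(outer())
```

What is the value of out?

Step 1: outer() delegates to inner(7):
  yield 7
  yield 8
  yield 9
Step 2: yield 75
Step 3: Delegates to inner(12):
  yield 12
  yield 13
  yield 14
Therefore out = [7, 8, 9, 75, 12, 13, 14].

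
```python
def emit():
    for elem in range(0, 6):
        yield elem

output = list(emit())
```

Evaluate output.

Step 1: The generator yields each value from range(0, 6).
Step 2: list() consumes all yields: [0, 1, 2, 3, 4, 5].
Therefore output = [0, 1, 2, 3, 4, 5].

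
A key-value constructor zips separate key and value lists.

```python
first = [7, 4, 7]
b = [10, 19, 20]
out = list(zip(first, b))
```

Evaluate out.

Step 1: zip pairs elements at same index:
  Index 0: (7, 10)
  Index 1: (4, 19)
  Index 2: (7, 20)
Therefore out = [(7, 10), (4, 19), (7, 20)].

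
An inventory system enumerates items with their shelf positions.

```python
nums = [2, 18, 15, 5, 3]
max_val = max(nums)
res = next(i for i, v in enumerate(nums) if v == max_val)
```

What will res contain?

Step 1: max([2, 18, 15, 5, 3]) = 18.
Step 2: Find first index where value == 18:
  Index 0: 2 != 18
  Index 1: 18 == 18, found!
Therefore res = 1.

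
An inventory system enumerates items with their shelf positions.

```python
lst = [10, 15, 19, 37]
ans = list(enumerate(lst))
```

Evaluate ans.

Step 1: enumerate pairs each element with its index:
  (0, 10)
  (1, 15)
  (2, 19)
  (3, 37)
Therefore ans = [(0, 10), (1, 15), (2, 19), (3, 37)].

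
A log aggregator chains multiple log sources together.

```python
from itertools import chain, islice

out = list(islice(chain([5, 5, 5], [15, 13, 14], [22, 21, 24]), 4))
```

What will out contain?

Step 1: chain([5, 5, 5], [15, 13, 14], [22, 21, 24]) = [5, 5, 5, 15, 13, 14, 22, 21, 24].
Step 2: islice takes first 4 elements: [5, 5, 5, 15].
Therefore out = [5, 5, 5, 15].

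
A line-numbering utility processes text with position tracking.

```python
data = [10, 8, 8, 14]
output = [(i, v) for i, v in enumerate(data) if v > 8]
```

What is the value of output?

Step 1: Filter enumerate([10, 8, 8, 14]) keeping v > 8:
  (0, 10): 10 > 8, included
  (1, 8): 8 <= 8, excluded
  (2, 8): 8 <= 8, excluded
  (3, 14): 14 > 8, included
Therefore output = [(0, 10), (3, 14)].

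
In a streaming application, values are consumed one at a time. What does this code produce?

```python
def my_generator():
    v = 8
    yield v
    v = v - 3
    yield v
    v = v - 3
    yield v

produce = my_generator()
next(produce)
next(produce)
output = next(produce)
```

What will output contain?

Step 1: Trace through generator execution:
  Yield 1: v starts at 8, yield 8
  Yield 2: v = 8 - 3 = 5, yield 5
  Yield 3: v = 5 - 3 = 2, yield 2
Step 2: First next() gets 8, second next() gets the second value, third next() yields 2.
Therefore output = 2.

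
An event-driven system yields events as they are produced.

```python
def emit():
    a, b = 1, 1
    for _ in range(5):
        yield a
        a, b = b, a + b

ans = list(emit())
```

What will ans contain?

Step 1: Fibonacci-like sequence starting with a=1, b=1:
  Iteration 1: yield a=1, then a,b = 1,2
  Iteration 2: yield a=1, then a,b = 2,3
  Iteration 3: yield a=2, then a,b = 3,5
  Iteration 4: yield a=3, then a,b = 5,8
  Iteration 5: yield a=5, then a,b = 8,13
Therefore ans = [1, 1, 2, 3, 5].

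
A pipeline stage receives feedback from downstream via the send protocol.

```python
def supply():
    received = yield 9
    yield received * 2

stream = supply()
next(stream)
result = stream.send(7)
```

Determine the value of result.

Step 1: next(stream) advances to first yield, producing 9.
Step 2: send(7) resumes, received = 7.
Step 3: yield received * 2 = 7 * 2 = 14.
Therefore result = 14.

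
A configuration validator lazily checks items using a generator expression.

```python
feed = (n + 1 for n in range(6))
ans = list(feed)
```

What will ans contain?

Step 1: For each n in range(6), compute n+1:
  n=0: 0+1 = 1
  n=1: 1+1 = 2
  n=2: 2+1 = 3
  n=3: 3+1 = 4
  n=4: 4+1 = 5
  n=5: 5+1 = 6
Therefore ans = [1, 2, 3, 4, 5, 6].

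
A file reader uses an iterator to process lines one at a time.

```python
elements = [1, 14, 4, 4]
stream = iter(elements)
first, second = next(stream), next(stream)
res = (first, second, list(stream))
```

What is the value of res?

Step 1: Create iterator over [1, 14, 4, 4].
Step 2: first = 1, second = 14.
Step 3: Remaining elements: [4, 4].
Therefore res = (1, 14, [4, 4]).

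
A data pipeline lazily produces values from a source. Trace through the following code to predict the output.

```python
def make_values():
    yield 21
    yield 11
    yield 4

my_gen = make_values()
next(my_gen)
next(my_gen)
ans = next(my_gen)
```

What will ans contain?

Step 1: make_values() creates a generator.
Step 2: next(my_gen) yields 21 (consumed and discarded).
Step 3: next(my_gen) yields 11 (consumed and discarded).
Step 4: next(my_gen) yields 4, assigned to ans.
Therefore ans = 4.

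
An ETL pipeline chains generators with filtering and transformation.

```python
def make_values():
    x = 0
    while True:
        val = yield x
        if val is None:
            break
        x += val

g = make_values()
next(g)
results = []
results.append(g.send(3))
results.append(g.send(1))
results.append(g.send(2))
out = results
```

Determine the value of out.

Step 1: next(g) -> yield 0.
Step 2: send(3) -> x = 3, yield 3.
Step 3: send(1) -> x = 4, yield 4.
Step 4: send(2) -> x = 6, yield 6.
Therefore out = [3, 4, 6].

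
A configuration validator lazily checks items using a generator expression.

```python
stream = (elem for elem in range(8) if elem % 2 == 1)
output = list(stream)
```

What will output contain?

Step 1: Filter range(8) keeping only odd values:
  elem=0: even, excluded
  elem=1: odd, included
  elem=2: even, excluded
  elem=3: odd, included
  elem=4: even, excluded
  elem=5: odd, included
  elem=6: even, excluded
  elem=7: odd, included
Therefore output = [1, 3, 5, 7].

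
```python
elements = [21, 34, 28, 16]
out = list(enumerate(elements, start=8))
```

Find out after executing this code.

Step 1: enumerate with start=8:
  (8, 21)
  (9, 34)
  (10, 28)
  (11, 16)
Therefore out = [(8, 21), (9, 34), (10, 28), (11, 16)].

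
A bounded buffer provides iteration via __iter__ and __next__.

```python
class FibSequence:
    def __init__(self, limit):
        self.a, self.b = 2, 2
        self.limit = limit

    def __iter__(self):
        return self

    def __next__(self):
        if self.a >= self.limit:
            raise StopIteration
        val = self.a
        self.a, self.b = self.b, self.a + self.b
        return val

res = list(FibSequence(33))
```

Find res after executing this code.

Step 1: Fibonacci-like sequence (a=2, b=2) until >= 33:
  Yield 2, then a,b = 2,4
  Yield 2, then a,b = 4,6
  Yield 4, then a,b = 6,10
  Yield 6, then a,b = 10,16
  Yield 10, then a,b = 16,26
  Yield 16, then a,b = 26,42
  Yield 26, then a,b = 42,68
Step 2: 42 >= 33, stop.
Therefore res = [2, 2, 4, 6, 10, 16, 26].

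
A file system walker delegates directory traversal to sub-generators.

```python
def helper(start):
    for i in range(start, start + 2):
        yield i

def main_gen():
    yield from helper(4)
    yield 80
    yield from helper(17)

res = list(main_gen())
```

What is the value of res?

Step 1: main_gen() delegates to helper(4):
  yield 4
  yield 5
Step 2: yield 80
Step 3: Delegates to helper(17):
  yield 17
  yield 18
Therefore res = [4, 5, 80, 17, 18].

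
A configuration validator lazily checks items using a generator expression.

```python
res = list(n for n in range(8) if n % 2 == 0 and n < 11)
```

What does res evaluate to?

Step 1: Filter range(8) where n % 2 == 0 and n < 11:
  n=0: both conditions met, included
  n=1: excluded (1 % 2 != 0)
  n=2: both conditions met, included
  n=3: excluded (3 % 2 != 0)
  n=4: both conditions met, included
  n=5: excluded (5 % 2 != 0)
  n=6: both conditions met, included
  n=7: excluded (7 % 2 != 0)
Therefore res = [0, 2, 4, 6].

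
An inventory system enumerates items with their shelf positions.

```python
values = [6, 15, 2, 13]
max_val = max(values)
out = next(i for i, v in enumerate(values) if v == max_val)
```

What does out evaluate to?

Step 1: max([6, 15, 2, 13]) = 15.
Step 2: Find first index where value == 15:
  Index 0: 6 != 15
  Index 1: 15 == 15, found!
Therefore out = 1.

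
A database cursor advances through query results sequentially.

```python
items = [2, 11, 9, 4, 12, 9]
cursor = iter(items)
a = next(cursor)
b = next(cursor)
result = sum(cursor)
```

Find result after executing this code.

Step 1: Create iterator over [2, 11, 9, 4, 12, 9].
Step 2: a = next() = 2, b = next() = 11.
Step 3: sum() of remaining [9, 4, 12, 9] = 34.
Therefore result = 34.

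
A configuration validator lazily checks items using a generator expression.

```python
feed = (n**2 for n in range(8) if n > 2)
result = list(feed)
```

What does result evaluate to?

Step 1: For range(8), keep n > 2, then square:
  n=0: 0 <= 2, excluded
  n=1: 1 <= 2, excluded
  n=2: 2 <= 2, excluded
  n=3: 3 > 2, yield 3**2 = 9
  n=4: 4 > 2, yield 4**2 = 16
  n=5: 5 > 2, yield 5**2 = 25
  n=6: 6 > 2, yield 6**2 = 36
  n=7: 7 > 2, yield 7**2 = 49
Therefore result = [9, 16, 25, 36, 49].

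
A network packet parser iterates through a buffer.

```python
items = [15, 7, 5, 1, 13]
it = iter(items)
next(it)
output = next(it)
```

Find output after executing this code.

Step 1: Create iterator over [15, 7, 5, 1, 13].
Step 2: next() consumes 15.
Step 3: next() returns 7.
Therefore output = 7.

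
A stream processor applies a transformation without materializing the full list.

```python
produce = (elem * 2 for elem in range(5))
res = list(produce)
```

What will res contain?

Step 1: For each elem in range(5), compute elem*2:
  elem=0: 0*2 = 0
  elem=1: 1*2 = 2
  elem=2: 2*2 = 4
  elem=3: 3*2 = 6
  elem=4: 4*2 = 8
Therefore res = [0, 2, 4, 6, 8].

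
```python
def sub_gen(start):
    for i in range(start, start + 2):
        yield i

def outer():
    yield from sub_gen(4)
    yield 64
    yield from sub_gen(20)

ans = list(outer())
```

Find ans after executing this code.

Step 1: outer() delegates to sub_gen(4):
  yield 4
  yield 5
Step 2: yield 64
Step 3: Delegates to sub_gen(20):
  yield 20
  yield 21
Therefore ans = [4, 5, 64, 20, 21].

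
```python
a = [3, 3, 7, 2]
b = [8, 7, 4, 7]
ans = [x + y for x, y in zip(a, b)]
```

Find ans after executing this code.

Step 1: Add corresponding elements:
  3 + 8 = 11
  3 + 7 = 10
  7 + 4 = 11
  2 + 7 = 9
Therefore ans = [11, 10, 11, 9].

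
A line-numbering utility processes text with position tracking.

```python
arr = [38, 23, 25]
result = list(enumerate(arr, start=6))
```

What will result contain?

Step 1: enumerate with start=6:
  (6, 38)
  (7, 23)
  (8, 25)
Therefore result = [(6, 38), (7, 23), (8, 25)].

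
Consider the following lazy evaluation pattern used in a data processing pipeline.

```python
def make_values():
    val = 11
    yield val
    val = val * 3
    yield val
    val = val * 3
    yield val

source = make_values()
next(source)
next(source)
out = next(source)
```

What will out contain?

Step 1: Trace through generator execution:
  Yield 1: val starts at 11, yield 11
  Yield 2: val = 11 * 3 = 33, yield 33
  Yield 3: val = 33 * 3 = 99, yield 99
Step 2: First next() gets 11, second next() gets the second value, third next() yields 99.
Therefore out = 99.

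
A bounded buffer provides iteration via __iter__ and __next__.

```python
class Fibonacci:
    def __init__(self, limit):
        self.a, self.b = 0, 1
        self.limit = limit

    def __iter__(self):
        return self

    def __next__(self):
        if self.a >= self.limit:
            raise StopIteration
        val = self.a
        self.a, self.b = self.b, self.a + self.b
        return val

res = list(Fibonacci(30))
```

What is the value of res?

Step 1: Fibonacci-like sequence (a=0, b=1) until >= 30:
  Yield 0, then a,b = 1,1
  Yield 1, then a,b = 1,2
  Yield 1, then a,b = 2,3
  Yield 2, then a,b = 3,5
  Yield 3, then a,b = 5,8
  Yield 5, then a,b = 8,13
  Yield 8, then a,b = 13,21
  Yield 13, then a,b = 21,34
  Yield 21, then a,b = 34,55
Step 2: 34 >= 30, stop.
Therefore res = [0, 1, 1, 2, 3, 5, 8, 13, 21].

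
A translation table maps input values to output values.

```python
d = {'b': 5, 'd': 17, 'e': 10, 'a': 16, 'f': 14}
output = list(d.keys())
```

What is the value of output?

Step 1: d.keys() returns the dictionary keys in insertion order.
Therefore output = ['b', 'd', 'e', 'a', 'f'].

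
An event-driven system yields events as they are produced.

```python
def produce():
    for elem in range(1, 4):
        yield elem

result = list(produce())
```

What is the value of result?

Step 1: The generator yields each value from range(1, 4).
Step 2: list() consumes all yields: [1, 2, 3].
Therefore result = [1, 2, 3].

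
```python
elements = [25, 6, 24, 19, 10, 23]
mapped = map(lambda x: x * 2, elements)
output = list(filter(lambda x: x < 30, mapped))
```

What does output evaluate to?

Step 1: Map x * 2:
  25 -> 50
  6 -> 12
  24 -> 48
  19 -> 38
  10 -> 20
  23 -> 46
Step 2: Filter for < 30:
  50: removed
  12: kept
  48: removed
  38: removed
  20: kept
  46: removed
Therefore output = [12, 20].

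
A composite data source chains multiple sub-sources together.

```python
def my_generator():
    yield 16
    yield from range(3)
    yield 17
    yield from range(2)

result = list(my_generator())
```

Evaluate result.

Step 1: Trace yields in order:
  yield 16
  yield 0
  yield 1
  yield 2
  yield 17
  yield 0
  yield 1
Therefore result = [16, 0, 1, 2, 17, 0, 1].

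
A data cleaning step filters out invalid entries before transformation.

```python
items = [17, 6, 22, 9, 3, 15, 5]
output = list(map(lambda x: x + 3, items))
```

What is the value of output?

Step 1: Apply lambda x: x + 3 to each element:
  17 -> 20
  6 -> 9
  22 -> 25
  9 -> 12
  3 -> 6
  15 -> 18
  5 -> 8
Therefore output = [20, 9, 25, 12, 6, 18, 8].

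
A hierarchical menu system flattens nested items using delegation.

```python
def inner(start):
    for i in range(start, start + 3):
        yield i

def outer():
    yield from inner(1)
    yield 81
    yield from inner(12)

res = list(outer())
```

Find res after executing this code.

Step 1: outer() delegates to inner(1):
  yield 1
  yield 2
  yield 3
Step 2: yield 81
Step 3: Delegates to inner(12):
  yield 12
  yield 13
  yield 14
Therefore res = [1, 2, 3, 81, 12, 13, 14].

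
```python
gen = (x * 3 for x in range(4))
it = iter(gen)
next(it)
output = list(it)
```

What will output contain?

Step 1: Generator produces [0, 3, 6, 9].
Step 2: next(it) consumes first element (0).
Step 3: list(it) collects remaining: [3, 6, 9].
Therefore output = [3, 6, 9].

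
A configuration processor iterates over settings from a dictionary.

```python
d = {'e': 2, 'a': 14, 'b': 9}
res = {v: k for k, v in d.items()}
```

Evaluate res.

Step 1: Invert dict (swap keys and values):
  'e': 2 -> 2: 'e'
  'a': 14 -> 14: 'a'
  'b': 9 -> 9: 'b'
Therefore res = {2: 'e', 14: 'a', 9: 'b'}.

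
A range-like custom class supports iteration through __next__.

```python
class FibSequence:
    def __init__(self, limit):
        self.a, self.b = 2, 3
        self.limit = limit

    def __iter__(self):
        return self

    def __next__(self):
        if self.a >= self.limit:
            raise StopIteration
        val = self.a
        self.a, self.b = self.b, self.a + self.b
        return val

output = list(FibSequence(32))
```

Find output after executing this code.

Step 1: Fibonacci-like sequence (a=2, b=3) until >= 32:
  Yield 2, then a,b = 3,5
  Yield 3, then a,b = 5,8
  Yield 5, then a,b = 8,13
  Yield 8, then a,b = 13,21
  Yield 13, then a,b = 21,34
  Yield 21, then a,b = 34,55
Step 2: 34 >= 32, stop.
Therefore output = [2, 3, 5, 8, 13, 21].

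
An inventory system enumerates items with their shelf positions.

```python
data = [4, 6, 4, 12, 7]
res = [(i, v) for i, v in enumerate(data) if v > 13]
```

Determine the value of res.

Step 1: Filter enumerate([4, 6, 4, 12, 7]) keeping v > 13:
  (0, 4): 4 <= 13, excluded
  (1, 6): 6 <= 13, excluded
  (2, 4): 4 <= 13, excluded
  (3, 12): 12 <= 13, excluded
  (4, 7): 7 <= 13, excluded
Therefore res = [].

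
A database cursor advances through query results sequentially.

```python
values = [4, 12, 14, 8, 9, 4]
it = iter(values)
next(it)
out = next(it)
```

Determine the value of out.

Step 1: Create iterator over [4, 12, 14, 8, 9, 4].
Step 2: next() consumes 4.
Step 3: next() returns 12.
Therefore out = 12.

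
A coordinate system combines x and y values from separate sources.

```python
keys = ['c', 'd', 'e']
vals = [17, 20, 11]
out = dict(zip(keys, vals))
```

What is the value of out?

Step 1: zip pairs keys with values:
  'c' -> 17
  'd' -> 20
  'e' -> 11
Therefore out = {'c': 17, 'd': 20, 'e': 11}.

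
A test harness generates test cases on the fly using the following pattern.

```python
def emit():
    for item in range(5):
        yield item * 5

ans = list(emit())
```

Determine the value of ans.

Step 1: For each item in range(5), yield item * 5:
  item=0: yield 0 * 5 = 0
  item=1: yield 1 * 5 = 5
  item=2: yield 2 * 5 = 10
  item=3: yield 3 * 5 = 15
  item=4: yield 4 * 5 = 20
Therefore ans = [0, 5, 10, 15, 20].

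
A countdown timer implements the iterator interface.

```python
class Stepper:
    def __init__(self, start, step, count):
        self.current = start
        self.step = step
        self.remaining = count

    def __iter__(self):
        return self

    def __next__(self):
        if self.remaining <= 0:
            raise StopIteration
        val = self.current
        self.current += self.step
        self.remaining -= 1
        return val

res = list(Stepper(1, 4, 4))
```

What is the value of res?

Step 1: Stepper starts at 1, increments by 4, for 4 steps:
  Yield 1, then current += 4
  Yield 5, then current += 4
  Yield 9, then current += 4
  Yield 13, then current += 4
Therefore res = [1, 5, 9, 13].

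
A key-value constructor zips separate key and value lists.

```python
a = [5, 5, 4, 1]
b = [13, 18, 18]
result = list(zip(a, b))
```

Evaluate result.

Step 1: zip stops at shortest (len(a)=4, len(b)=3):
  Index 0: (5, 13)
  Index 1: (5, 18)
  Index 2: (4, 18)
Step 2: Last element of a (1) has no pair, dropped.
Therefore result = [(5, 13), (5, 18), (4, 18)].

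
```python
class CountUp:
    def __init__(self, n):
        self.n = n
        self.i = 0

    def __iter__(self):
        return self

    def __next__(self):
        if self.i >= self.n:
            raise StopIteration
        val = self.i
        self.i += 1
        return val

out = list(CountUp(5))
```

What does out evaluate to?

Step 1: CountUp(5) creates an iterator counting 0 to 4.
Step 2: list() consumes all values: [0, 1, 2, 3, 4].
Therefore out = [0, 1, 2, 3, 4].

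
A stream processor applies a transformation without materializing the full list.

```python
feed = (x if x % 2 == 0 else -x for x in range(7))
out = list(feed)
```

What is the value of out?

Step 1: For each x in range(7), yield x if even, else -x:
  x=0: even, yield 0
  x=1: odd, yield -1
  x=2: even, yield 2
  x=3: odd, yield -3
  x=4: even, yield 4
  x=5: odd, yield -5
  x=6: even, yield 6
Therefore out = [0, -1, 2, -3, 4, -5, 6].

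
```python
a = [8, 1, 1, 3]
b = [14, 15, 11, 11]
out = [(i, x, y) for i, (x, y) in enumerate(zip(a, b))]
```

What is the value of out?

Step 1: enumerate(zip(a, b)) gives index with paired elements:
  i=0: (8, 14)
  i=1: (1, 15)
  i=2: (1, 11)
  i=3: (3, 11)
Therefore out = [(0, 8, 14), (1, 1, 15), (2, 1, 11), (3, 3, 11)].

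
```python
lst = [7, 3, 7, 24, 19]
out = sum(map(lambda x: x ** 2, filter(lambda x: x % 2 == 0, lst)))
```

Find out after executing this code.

Step 1: Filter even numbers from [7, 3, 7, 24, 19]: [24]
Step 2: Square each: [576]
Step 3: Sum = 576.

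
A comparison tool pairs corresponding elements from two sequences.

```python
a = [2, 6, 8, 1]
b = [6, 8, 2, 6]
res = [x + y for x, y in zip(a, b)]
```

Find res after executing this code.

Step 1: Add corresponding elements:
  2 + 6 = 8
  6 + 8 = 14
  8 + 2 = 10
  1 + 6 = 7
Therefore res = [8, 14, 10, 7].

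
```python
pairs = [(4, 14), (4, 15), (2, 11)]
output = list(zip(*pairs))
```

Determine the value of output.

Step 1: zip(*pairs) transposes: unzips [(4, 14), (4, 15), (2, 11)] into separate sequences.
Step 2: First elements: (4, 4, 2), second elements: (14, 15, 11).
Therefore output = [(4, 4, 2), (14, 15, 11)].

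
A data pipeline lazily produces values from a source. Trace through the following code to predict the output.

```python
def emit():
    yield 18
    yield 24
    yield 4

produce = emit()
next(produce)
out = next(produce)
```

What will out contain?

Step 1: emit() creates a generator.
Step 2: next(produce) yields 18 (consumed and discarded).
Step 3: next(produce) yields 24, assigned to out.
Therefore out = 24.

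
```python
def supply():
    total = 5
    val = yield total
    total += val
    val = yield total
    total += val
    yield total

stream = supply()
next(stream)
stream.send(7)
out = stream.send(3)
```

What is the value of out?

Step 1: next() -> yield total=5.
Step 2: send(7) -> val=7, total = 5+7 = 12, yield 12.
Step 3: send(3) -> val=3, total = 12+3 = 15, yield 15.
Therefore out = 15.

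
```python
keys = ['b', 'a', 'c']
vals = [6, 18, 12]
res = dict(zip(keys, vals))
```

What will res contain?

Step 1: zip pairs keys with values:
  'b' -> 6
  'a' -> 18
  'c' -> 12
Therefore res = {'b': 6, 'a': 18, 'c': 12}.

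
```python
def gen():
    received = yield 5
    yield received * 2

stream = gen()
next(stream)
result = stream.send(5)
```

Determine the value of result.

Step 1: next(stream) advances to first yield, producing 5.
Step 2: send(5) resumes, received = 5.
Step 3: yield received * 2 = 5 * 2 = 10.
Therefore result = 10.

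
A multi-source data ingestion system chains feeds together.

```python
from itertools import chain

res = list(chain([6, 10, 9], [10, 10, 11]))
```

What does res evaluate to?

Step 1: chain() concatenates iterables: [6, 10, 9] + [10, 10, 11].
Therefore res = [6, 10, 9, 10, 10, 11].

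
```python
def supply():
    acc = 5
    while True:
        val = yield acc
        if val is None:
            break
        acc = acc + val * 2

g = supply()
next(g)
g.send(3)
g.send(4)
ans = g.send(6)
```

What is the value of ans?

Step 1: next() -> yield acc=5.
Step 2: send(3) -> val=3, acc = 5 + 3*2 = 11, yield 11.
Step 3: send(4) -> val=4, acc = 11 + 4*2 = 19, yield 19.
Step 4: send(6) -> val=6, acc = 19 + 6*2 = 31, yield 31.
Therefore ans = 31.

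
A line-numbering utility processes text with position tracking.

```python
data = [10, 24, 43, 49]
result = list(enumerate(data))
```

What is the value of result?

Step 1: enumerate pairs each element with its index:
  (0, 10)
  (1, 24)
  (2, 43)
  (3, 49)
Therefore result = [(0, 10), (1, 24), (2, 43), (3, 49)].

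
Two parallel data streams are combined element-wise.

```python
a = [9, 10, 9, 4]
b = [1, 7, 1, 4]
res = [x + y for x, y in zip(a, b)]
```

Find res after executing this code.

Step 1: Add corresponding elements:
  9 + 1 = 10
  10 + 7 = 17
  9 + 1 = 10
  4 + 4 = 8
Therefore res = [10, 17, 10, 8].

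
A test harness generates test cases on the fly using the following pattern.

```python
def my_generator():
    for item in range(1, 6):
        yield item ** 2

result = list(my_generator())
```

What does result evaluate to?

Step 1: For each item in range(1, 6), yield item**2:
  item=1: yield 1**2 = 1
  item=2: yield 2**2 = 4
  item=3: yield 3**2 = 9
  item=4: yield 4**2 = 16
  item=5: yield 5**2 = 25
Therefore result = [1, 4, 9, 16, 25].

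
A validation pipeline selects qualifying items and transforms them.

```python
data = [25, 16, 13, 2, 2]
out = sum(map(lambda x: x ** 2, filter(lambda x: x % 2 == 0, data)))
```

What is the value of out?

Step 1: Filter even numbers from [25, 16, 13, 2, 2]: [16, 2, 2]
Step 2: Square each: [256, 4, 4]
Step 3: Sum = 264.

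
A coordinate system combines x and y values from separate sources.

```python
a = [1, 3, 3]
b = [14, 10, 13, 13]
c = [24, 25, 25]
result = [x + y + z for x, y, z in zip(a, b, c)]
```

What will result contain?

Step 1: zip three lists (truncates to shortest, len=3):
  1 + 14 + 24 = 39
  3 + 10 + 25 = 38
  3 + 13 + 25 = 41
Therefore result = [39, 38, 41].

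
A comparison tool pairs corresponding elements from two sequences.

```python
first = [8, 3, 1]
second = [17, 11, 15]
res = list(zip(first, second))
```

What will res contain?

Step 1: zip pairs elements at same index:
  Index 0: (8, 17)
  Index 1: (3, 11)
  Index 2: (1, 15)
Therefore res = [(8, 17), (3, 11), (1, 15)].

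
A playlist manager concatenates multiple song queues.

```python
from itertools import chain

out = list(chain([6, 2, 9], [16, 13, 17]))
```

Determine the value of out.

Step 1: chain() concatenates iterables: [6, 2, 9] + [16, 13, 17].
Therefore out = [6, 2, 9, 16, 13, 17].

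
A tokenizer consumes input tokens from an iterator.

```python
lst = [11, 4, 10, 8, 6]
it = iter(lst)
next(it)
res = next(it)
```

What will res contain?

Step 1: Create iterator over [11, 4, 10, 8, 6].
Step 2: next() consumes 11.
Step 3: next() returns 4.
Therefore res = 4.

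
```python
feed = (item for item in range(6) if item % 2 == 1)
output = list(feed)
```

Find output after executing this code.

Step 1: Filter range(6) keeping only odd values:
  item=0: even, excluded
  item=1: odd, included
  item=2: even, excluded
  item=3: odd, included
  item=4: even, excluded
  item=5: odd, included
Therefore output = [1, 3, 5].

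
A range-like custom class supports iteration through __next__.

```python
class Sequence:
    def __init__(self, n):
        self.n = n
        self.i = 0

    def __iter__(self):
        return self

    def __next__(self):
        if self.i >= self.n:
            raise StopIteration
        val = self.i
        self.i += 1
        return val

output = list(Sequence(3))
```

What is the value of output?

Step 1: Sequence(3) creates an iterator counting 0 to 2.
Step 2: list() consumes all values: [0, 1, 2].
Therefore output = [0, 1, 2].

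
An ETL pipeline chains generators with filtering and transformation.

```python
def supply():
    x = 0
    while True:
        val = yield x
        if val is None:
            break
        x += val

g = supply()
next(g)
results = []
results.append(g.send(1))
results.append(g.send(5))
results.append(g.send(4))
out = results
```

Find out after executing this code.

Step 1: next(g) -> yield 0.
Step 2: send(1) -> x = 1, yield 1.
Step 3: send(5) -> x = 6, yield 6.
Step 4: send(4) -> x = 10, yield 10.
Therefore out = [1, 6, 10].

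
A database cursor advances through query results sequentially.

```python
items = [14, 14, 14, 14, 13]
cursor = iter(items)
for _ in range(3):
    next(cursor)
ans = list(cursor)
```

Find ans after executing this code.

Step 1: Create iterator over [14, 14, 14, 14, 13].
Step 2: Advance 3 positions (consuming [14, 14, 14]).
Step 3: list() collects remaining elements: [14, 13].
Therefore ans = [14, 13].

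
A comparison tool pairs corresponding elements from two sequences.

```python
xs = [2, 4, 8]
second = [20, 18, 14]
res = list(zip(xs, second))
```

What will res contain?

Step 1: zip pairs elements at same index:
  Index 0: (2, 20)
  Index 1: (4, 18)
  Index 2: (8, 14)
Therefore res = [(2, 20), (4, 18), (8, 14)].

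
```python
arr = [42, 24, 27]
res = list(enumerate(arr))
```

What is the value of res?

Step 1: enumerate pairs each element with its index:
  (0, 42)
  (1, 24)
  (2, 27)
Therefore res = [(0, 42), (1, 24), (2, 27)].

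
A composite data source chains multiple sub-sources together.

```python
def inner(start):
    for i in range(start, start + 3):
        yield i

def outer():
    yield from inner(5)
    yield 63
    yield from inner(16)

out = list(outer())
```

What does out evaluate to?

Step 1: outer() delegates to inner(5):
  yield 5
  yield 6
  yield 7
Step 2: yield 63
Step 3: Delegates to inner(16):
  yield 16
  yield 17
  yield 18
Therefore out = [5, 6, 7, 63, 16, 17, 18].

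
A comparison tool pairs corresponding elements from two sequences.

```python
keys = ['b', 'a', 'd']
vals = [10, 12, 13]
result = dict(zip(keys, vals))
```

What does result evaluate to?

Step 1: zip pairs keys with values:
  'b' -> 10
  'a' -> 12
  'd' -> 13
Therefore result = {'b': 10, 'a': 12, 'd': 13}.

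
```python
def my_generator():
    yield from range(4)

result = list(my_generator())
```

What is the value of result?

Step 1: yield from delegates to the iterable, yielding each element.
Step 2: Collected values: [0, 1, 2, 3].
Therefore result = [0, 1, 2, 3].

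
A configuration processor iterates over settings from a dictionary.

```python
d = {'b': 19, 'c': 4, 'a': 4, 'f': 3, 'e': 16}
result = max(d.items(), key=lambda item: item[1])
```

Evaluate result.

Step 1: Find item with maximum value:
  ('b', 19)
  ('c', 4)
  ('a', 4)
  ('f', 3)
  ('e', 16)
Step 2: Maximum value is 19 at key 'b'.
Therefore result = ('b', 19).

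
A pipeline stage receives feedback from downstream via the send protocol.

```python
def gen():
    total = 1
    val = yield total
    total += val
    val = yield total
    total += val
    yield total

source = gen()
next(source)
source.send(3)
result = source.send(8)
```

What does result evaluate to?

Step 1: next() -> yield total=1.
Step 2: send(3) -> val=3, total = 1+3 = 4, yield 4.
Step 3: send(8) -> val=8, total = 4+8 = 12, yield 12.
Therefore result = 12.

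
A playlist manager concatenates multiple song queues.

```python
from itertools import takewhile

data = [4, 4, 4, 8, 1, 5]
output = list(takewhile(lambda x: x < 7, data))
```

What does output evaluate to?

Step 1: takewhile stops at first element >= 7:
  4 < 7: take
  4 < 7: take
  4 < 7: take
  8 >= 7: stop
Therefore output = [4, 4, 4].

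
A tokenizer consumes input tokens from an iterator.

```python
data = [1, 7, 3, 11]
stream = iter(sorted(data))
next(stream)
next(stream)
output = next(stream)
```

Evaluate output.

Step 1: sorted([1, 7, 3, 11]) = [1, 3, 7, 11].
Step 2: Create iterator and skip 2 elements.
Step 3: next() returns 7.
Therefore output = 7.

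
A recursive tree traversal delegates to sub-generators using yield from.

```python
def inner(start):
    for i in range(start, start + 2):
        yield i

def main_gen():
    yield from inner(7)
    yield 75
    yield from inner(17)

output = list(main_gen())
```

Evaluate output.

Step 1: main_gen() delegates to inner(7):
  yield 7
  yield 8
Step 2: yield 75
Step 3: Delegates to inner(17):
  yield 17
  yield 18
Therefore output = [7, 8, 75, 17, 18].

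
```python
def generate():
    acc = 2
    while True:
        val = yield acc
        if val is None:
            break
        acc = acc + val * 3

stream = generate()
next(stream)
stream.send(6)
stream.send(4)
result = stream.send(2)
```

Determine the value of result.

Step 1: next() -> yield acc=2.
Step 2: send(6) -> val=6, acc = 2 + 6*3 = 20, yield 20.
Step 3: send(4) -> val=4, acc = 20 + 4*3 = 32, yield 32.
Step 4: send(2) -> val=2, acc = 32 + 2*3 = 38, yield 38.
Therefore result = 38.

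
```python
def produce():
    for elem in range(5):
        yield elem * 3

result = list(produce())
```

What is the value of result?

Step 1: For each elem in range(5), yield elem * 3:
  elem=0: yield 0 * 3 = 0
  elem=1: yield 1 * 3 = 3
  elem=2: yield 2 * 3 = 6
  elem=3: yield 3 * 3 = 9
  elem=4: yield 4 * 3 = 12
Therefore result = [0, 3, 6, 9, 12].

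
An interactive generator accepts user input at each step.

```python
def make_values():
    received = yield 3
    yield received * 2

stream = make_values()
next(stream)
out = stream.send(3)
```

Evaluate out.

Step 1: next(stream) advances to first yield, producing 3.
Step 2: send(3) resumes, received = 3.
Step 3: yield received * 2 = 3 * 2 = 6.
Therefore out = 6.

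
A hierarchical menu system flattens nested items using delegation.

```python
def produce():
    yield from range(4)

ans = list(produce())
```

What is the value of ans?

Step 1: yield from delegates to the iterable, yielding each element.
Step 2: Collected values: [0, 1, 2, 3].
Therefore ans = [0, 1, 2, 3].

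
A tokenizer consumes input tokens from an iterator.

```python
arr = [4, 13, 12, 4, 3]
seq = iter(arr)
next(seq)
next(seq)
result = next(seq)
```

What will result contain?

Step 1: Create iterator over [4, 13, 12, 4, 3].
Step 2: next() consumes 4.
Step 3: next() consumes 13.
Step 4: next() returns 12.
Therefore result = 12.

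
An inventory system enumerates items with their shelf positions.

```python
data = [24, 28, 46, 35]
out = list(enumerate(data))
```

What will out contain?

Step 1: enumerate pairs each element with its index:
  (0, 24)
  (1, 28)
  (2, 46)
  (3, 35)
Therefore out = [(0, 24), (1, 28), (2, 46), (3, 35)].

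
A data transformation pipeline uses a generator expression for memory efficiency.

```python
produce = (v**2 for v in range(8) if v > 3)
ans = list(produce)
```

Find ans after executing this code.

Step 1: For range(8), keep v > 3, then square:
  v=0: 0 <= 3, excluded
  v=1: 1 <= 3, excluded
  v=2: 2 <= 3, excluded
  v=3: 3 <= 3, excluded
  v=4: 4 > 3, yield 4**2 = 16
  v=5: 5 > 3, yield 5**2 = 25
  v=6: 6 > 3, yield 6**2 = 36
  v=7: 7 > 3, yield 7**2 = 49
Therefore ans = [16, 25, 36, 49].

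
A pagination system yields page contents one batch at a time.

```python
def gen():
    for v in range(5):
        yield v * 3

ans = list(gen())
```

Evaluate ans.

Step 1: For each v in range(5), yield v * 3:
  v=0: yield 0 * 3 = 0
  v=1: yield 1 * 3 = 3
  v=2: yield 2 * 3 = 6
  v=3: yield 3 * 3 = 9
  v=4: yield 4 * 3 = 12
Therefore ans = [0, 3, 6, 9, 12].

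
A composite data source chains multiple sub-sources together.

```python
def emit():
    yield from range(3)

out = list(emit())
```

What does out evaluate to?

Step 1: yield from delegates to the iterable, yielding each element.
Step 2: Collected values: [0, 1, 2].
Therefore out = [0, 1, 2].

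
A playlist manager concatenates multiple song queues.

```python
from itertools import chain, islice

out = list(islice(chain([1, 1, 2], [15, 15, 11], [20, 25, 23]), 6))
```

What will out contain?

Step 1: chain([1, 1, 2], [15, 15, 11], [20, 25, 23]) = [1, 1, 2, 15, 15, 11, 20, 25, 23].
Step 2: islice takes first 6 elements: [1, 1, 2, 15, 15, 11].
Therefore out = [1, 1, 2, 15, 15, 11].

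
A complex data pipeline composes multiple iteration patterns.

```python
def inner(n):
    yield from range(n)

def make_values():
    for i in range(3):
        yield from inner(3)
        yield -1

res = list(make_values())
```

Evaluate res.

Step 1: For each i in range(3):
  i=0: yield from inner(3) -> [0, 1, 2], then yield -1
  i=1: yield from inner(3) -> [0, 1, 2], then yield -1
  i=2: yield from inner(3) -> [0, 1, 2], then yield -1
Therefore res = [0, 1, 2, -1, 0, 1, 2, -1, 0, 1, 2, -1].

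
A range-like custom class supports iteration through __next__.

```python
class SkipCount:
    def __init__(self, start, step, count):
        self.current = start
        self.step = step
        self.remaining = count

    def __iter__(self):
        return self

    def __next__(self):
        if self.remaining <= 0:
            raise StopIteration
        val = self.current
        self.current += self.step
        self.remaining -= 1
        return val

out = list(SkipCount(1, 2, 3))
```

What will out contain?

Step 1: SkipCount starts at 1, increments by 2, for 3 steps:
  Yield 1, then current += 2
  Yield 3, then current += 2
  Yield 5, then current += 2
Therefore out = [1, 3, 5].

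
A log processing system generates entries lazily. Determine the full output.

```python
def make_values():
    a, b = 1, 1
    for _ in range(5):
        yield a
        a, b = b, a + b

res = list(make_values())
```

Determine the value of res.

Step 1: Fibonacci-like sequence starting with a=1, b=1:
  Iteration 1: yield a=1, then a,b = 1,2
  Iteration 2: yield a=1, then a,b = 2,3
  Iteration 3: yield a=2, then a,b = 3,5
  Iteration 4: yield a=3, then a,b = 5,8
  Iteration 5: yield a=5, then a,b = 8,13
Therefore res = [1, 1, 2, 3, 5].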